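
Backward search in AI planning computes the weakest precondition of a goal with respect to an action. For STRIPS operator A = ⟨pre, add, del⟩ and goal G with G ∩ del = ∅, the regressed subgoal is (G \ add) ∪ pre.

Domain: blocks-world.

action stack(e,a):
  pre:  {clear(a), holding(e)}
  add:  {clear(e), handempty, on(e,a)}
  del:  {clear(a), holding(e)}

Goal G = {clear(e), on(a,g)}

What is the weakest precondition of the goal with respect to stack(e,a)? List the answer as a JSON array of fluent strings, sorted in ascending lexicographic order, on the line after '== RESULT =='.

Regress:
  G ∩ del = {}  (empty — regression defined)
  G \ add = {clear(e), on(a,g)} \ {clear(e), handempty, on(e,a)} = {on(a,g)}
  ∪ pre   = {on(a,g)} ∪ {clear(a), holding(e)}
          = {clear(a), holding(e), on(a,g)}

== RESULT ==
["clear(a)", "holding(e)", "on(a,g)"]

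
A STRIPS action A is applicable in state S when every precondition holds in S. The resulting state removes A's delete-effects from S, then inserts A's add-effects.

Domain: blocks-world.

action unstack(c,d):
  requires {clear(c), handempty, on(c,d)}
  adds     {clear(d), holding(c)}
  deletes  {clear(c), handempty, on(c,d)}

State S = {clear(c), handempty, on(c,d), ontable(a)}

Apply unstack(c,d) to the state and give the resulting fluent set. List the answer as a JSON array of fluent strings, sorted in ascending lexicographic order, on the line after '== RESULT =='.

Progress:
  pre ⊆ S: {clear(c), handempty, on(c,d)} ⊆ S  — applicable
  S \ del = {ontable(a)}
  ∪ add   = {clear(d), holding(c), ontable(a)}

== RESULT ==
["clear(d)", "holding(c)", "ontable(a)"]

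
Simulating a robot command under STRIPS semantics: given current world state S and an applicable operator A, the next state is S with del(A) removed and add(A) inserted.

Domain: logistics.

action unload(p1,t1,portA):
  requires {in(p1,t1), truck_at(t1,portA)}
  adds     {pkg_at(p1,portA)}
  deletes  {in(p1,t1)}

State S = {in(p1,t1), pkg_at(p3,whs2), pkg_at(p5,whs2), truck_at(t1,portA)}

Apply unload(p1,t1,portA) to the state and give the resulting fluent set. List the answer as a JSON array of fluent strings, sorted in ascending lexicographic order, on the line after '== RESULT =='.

Compute (S \ del) ∪ add:
  pre ⊆ S: {in(p1,t1), truck_at(t1,portA)} ⊆ S  — applicable
  S \ del = {pkg_at(p3,whs2), pkg_at(p5,whs2), truck_at(t1,portA)}
  ∪ add   = {pkg_at(p1,portA), pkg_at(p3,whs2), pkg_at(p5,whs2), truck_at(t1,portA)}

== RESULT ==
["pkg_at(p1,portA)", "pkg_at(p3,whs2)", "pkg_at(p5,whs2)", "truck_at(t1,portA)"]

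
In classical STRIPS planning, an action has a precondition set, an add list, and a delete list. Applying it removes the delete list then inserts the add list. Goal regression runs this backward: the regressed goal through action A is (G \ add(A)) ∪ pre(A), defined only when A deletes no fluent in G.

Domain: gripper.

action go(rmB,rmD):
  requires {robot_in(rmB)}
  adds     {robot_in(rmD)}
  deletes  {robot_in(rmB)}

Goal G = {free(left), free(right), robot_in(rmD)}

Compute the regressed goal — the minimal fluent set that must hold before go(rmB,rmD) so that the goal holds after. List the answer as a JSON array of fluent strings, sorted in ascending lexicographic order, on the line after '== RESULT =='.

Regress:
  G ∩ del = {}  (empty — regression defined)
  G \ add = {free(left), free(right), robot_in(rmD)} \ {robot_in(rmD)} = {free(left), free(right)}
  ∪ pre   = {free(left), free(right)} ∪ {robot_in(rmB)}
          = {free(left), free(right), robot_in(rmB)}

== RESULT ==
["free(left)", "free(right)", "robot_in(rmB)"]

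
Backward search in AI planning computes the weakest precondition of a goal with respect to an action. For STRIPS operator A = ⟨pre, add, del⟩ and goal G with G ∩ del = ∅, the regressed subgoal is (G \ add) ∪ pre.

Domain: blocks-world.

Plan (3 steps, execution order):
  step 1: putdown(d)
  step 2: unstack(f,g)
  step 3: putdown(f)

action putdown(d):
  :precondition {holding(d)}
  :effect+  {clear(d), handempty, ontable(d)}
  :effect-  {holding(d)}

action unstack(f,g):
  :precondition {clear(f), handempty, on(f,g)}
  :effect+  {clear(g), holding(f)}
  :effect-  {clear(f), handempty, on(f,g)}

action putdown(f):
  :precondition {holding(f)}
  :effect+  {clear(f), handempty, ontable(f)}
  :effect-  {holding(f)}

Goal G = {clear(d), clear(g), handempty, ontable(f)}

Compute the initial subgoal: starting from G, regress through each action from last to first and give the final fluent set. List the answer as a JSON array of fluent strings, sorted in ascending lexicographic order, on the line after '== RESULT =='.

Regress step by step:
  through step 3 (putdown(f)): drop {handempty, ontable(f)}, keep {clear(d), clear(g)}, require {holding(f)}
    → {clear(d), clear(g), holding(f)}
  through step 2 (unstack(f,g)): drop {clear(g), holding(f)}, keep {clear(d)}, require {clear(f), handempty, on(f,g)}
    → {clear(d), clear(f), handempty, on(f,g)}
  through step 1 (putdown(d)): drop {clear(d), handempty}, keep {clear(f), on(f,g)}, require {holding(d)}
    → {clear(f), holding(d), on(f,g)}

== RESULT ==
["clear(f)", "holding(d)", "on(f,g)"]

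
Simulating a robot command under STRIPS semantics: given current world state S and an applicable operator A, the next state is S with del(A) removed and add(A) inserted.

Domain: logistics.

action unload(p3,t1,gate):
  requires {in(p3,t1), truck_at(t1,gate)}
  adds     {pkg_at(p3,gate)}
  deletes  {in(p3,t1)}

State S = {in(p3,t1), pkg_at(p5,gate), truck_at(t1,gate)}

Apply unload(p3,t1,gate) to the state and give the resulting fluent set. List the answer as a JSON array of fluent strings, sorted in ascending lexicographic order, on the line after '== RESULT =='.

Compute (S \ del) ∪ add:
  pre ⊆ S: {in(p3,t1), truck_at(t1,gate)} ⊆ S  — applicable
  S \ del = {pkg_at(p5,gate), truck_at(t1,gate)}
  ∪ add   = {pkg_at(p3,gate), pkg_at(p5,gate), truck_at(t1,gate)}

== RESULT ==
["pkg_at(p3,gate)", "pkg_at(p5,gate)", "truck_at(t1,gate)"]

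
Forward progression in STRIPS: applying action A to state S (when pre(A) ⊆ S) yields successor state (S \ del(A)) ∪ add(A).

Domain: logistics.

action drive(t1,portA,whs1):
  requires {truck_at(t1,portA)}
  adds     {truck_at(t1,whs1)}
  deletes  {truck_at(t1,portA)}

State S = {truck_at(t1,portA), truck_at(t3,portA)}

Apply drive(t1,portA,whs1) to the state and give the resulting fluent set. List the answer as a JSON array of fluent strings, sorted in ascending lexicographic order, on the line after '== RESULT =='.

Compute (S \ del) ∪ add:
  pre ⊆ S: {truck_at(t1,portA)} ⊆ S  — applicable
  S \ del = {truck_at(t3,portA)}
  ∪ add   = {truck_at(t1,whs1), truck_at(t3,portA)}

== RESULT ==
["truck_at(t1,whs1)", "truck_at(t3,portA)"]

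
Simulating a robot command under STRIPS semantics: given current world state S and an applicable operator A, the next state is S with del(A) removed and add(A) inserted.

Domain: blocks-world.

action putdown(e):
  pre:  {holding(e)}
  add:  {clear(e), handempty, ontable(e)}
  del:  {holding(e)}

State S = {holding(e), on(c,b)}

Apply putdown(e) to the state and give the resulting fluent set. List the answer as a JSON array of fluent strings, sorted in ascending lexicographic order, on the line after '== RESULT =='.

Progress:
  pre ⊆ S: {holding(e)} ⊆ S  — applicable
  S \ del = {on(c,b)}
  ∪ add   = {clear(e), handempty, on(c,b), ontable(e)}

== RESULT ==
["clear(e)", "handempty", "on(c,b)", "ontable(e)"]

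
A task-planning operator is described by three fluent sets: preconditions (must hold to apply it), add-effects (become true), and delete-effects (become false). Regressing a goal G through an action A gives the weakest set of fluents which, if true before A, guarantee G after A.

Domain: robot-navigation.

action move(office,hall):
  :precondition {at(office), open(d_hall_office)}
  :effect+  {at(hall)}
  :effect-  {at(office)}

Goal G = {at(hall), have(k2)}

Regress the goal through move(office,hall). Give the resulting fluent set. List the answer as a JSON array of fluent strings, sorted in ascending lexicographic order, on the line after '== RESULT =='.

Regress:
  G ∩ del = {}  (empty — regression defined)
  G \ add = {at(hall), have(k2)} \ {at(hall)} = {have(k2)}
  ∪ pre   = {have(k2)} ∪ {at(office), open(d_hall_office)}
          = {at(office), have(k2), open(d_hall_office)}

== RESULT ==
["at(office)", "have(k2)", "open(d_hall_office)"]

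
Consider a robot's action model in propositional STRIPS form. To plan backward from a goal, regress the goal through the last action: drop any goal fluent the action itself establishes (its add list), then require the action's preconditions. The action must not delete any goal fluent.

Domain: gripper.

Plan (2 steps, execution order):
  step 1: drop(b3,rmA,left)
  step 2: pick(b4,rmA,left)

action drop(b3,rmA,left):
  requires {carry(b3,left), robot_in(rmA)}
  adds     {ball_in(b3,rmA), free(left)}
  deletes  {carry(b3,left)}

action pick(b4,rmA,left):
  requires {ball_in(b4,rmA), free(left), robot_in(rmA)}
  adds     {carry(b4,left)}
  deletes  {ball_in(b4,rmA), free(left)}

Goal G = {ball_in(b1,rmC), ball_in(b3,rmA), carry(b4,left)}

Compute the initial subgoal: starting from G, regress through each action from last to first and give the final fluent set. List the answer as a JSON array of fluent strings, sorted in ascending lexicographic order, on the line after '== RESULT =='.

Regress step by step:
  through step 2 (pick(b4,rmA,left)): drop {carry(b4,left)}, keep {ball_in(b1,rmC), ball_in(b3,rmA)}, require {ball_in(b4,rmA), free(left), robot_in(rmA)}
    → {ball_in(b1,rmC), ball_in(b3,rmA), ball_in(b4,rmA), free(left), robot_in(rmA)}
  through step 1 (drop(b3,rmA,left)): drop {ball_in(b3,rmA), free(left)}, keep {ball_in(b1,rmC), ball_in(b4,rmA), robot_in(rmA)}, require {carry(b3,left), robot_in(rmA)}
    → {ball_in(b1,rmC), ball_in(b4,rmA), carry(b3,left), robot_in(rmA)}

== RESULT ==
["ball_in(b1,rmC)", "ball_in(b4,rmA)", "carry(b3,left)", "robot_in(rmA)"]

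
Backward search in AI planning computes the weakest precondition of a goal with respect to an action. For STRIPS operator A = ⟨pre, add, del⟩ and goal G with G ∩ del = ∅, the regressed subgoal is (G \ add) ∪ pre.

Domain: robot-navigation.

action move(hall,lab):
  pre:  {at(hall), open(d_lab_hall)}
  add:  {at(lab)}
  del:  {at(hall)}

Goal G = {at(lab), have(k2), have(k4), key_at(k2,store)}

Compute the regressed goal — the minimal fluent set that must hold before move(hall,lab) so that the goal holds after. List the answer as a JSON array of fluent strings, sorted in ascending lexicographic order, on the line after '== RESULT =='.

Compute (G \ add) ∪ pre:
  G ∩ del = {}  (empty — regression defined)
  G \ add = {at(lab), have(k2), have(k4), key_at(k2,store)} \ {at(lab)} = {have(k2), have(k4), key_at(k2,store)}
  ∪ pre   = {have(k2), have(k4), key_at(k2,store)} ∪ {at(hall), open(d_lab_hall)}
          = {at(hall), have(k2), have(k4), key_at(k2,store), open(d_lab_hall)}

== RESULT ==
["at(hall)", "have(k2)", "have(k4)", "key_at(k2,store)", "open(d_lab_hall)"]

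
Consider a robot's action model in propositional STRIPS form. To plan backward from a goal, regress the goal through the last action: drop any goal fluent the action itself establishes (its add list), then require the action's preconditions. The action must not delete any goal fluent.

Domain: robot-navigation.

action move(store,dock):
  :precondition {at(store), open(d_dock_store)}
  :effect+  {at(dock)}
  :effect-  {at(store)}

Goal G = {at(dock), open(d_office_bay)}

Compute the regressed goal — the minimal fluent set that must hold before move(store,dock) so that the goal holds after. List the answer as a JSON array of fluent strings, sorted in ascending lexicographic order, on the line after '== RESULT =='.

Compute (G \ add) ∪ pre:
  G ∩ del = {}  (empty — regression defined)
  G \ add = {at(dock), open(d_office_bay)} \ {at(dock)} = {open(d_office_bay)}
  ∪ pre   = {open(d_office_bay)} ∪ {at(store), open(d_dock_store)}
          = {at(store), open(d_dock_store), open(d_office_bay)}

== RESULT ==
["at(store)", "open(d_dock_store)", "open(d_office_bay)"]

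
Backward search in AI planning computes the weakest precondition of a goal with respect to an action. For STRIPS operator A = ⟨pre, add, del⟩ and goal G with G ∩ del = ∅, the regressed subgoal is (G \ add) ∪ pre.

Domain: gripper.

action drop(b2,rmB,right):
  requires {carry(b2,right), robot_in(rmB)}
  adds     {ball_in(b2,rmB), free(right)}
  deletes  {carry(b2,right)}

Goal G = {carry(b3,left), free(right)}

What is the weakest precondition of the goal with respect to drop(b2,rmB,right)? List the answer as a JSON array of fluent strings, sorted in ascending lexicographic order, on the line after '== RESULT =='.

Compute (G \ add) ∪ pre:
  G ∩ del = {}  (empty — regression defined)
  G \ add = {carry(b3,left), free(right)} \ {ball_in(b2,rmB), free(right)} = {carry(b3,left)}
  ∪ pre   = {carry(b3,left)} ∪ {carry(b2,right), robot_in(rmB)}
          = {carry(b2,right), carry(b3,left), robot_in(rmB)}

== RESULT ==
["carry(b2,right)", "carry(b3,left)", "robot_in(rmB)"]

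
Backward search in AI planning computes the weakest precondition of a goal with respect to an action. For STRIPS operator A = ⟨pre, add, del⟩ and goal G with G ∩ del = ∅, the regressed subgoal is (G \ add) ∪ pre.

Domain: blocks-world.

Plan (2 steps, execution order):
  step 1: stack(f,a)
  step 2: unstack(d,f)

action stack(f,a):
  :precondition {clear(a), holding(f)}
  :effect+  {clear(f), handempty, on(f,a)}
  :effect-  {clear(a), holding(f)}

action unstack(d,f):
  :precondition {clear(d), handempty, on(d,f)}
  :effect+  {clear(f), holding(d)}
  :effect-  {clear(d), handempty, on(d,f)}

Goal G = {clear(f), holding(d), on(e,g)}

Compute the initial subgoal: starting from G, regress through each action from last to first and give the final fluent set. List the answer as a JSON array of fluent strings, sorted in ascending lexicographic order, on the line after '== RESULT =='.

Work backward from the goal:
  through step 2 (unstack(d,f)): drop {clear(f), holding(d)}, keep {on(e,g)}, require {clear(d), handempty, on(d,f)}
    → {clear(d), handempty, on(d,f), on(e,g)}
  through step 1 (stack(f,a)): drop {handempty}, keep {clear(d), on(d,f), on(e,g)}, require {clear(a), holding(f)}
    → {clear(a), clear(d), holding(f), on(d,f), on(e,g)}

== RESULT ==
["clear(a)", "clear(d)", "holding(f)", "on(d,f)", "on(e,g)"]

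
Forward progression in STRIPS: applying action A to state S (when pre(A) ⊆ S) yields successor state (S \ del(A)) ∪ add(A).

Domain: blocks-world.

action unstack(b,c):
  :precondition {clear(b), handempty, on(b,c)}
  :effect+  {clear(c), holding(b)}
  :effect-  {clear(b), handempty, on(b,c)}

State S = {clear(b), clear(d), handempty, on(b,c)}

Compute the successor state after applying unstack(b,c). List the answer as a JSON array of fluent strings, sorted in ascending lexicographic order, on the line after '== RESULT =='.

Compute (S \ del) ∪ add:
  pre ⊆ S: {clear(b), handempty, on(b,c)} ⊆ S  — applicable
  S \ del = {clear(d)}
  ∪ add   = {clear(c), clear(d), holding(b)}

== RESULT ==
["clear(c)", "clear(d)", "holding(b)"]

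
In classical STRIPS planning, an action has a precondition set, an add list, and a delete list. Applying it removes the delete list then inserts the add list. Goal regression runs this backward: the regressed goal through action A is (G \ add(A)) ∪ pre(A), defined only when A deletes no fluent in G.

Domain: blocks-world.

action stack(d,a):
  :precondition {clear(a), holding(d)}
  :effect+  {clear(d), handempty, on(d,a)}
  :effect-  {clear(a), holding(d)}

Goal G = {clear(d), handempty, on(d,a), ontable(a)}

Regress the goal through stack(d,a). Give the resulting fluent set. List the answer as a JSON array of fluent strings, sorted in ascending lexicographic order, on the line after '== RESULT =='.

Regress:
  G ∩ del = {}  (empty — regression defined)
  G \ add = {clear(d), handempty, on(d,a), ontable(a)} \ {clear(d), handempty, on(d,a)} = {ontable(a)}
  ∪ pre   = {ontable(a)} ∪ {clear(a), holding(d)}
          = {clear(a), holding(d), ontable(a)}

== RESULT ==
["clear(a)", "holding(d)", "ontable(a)"]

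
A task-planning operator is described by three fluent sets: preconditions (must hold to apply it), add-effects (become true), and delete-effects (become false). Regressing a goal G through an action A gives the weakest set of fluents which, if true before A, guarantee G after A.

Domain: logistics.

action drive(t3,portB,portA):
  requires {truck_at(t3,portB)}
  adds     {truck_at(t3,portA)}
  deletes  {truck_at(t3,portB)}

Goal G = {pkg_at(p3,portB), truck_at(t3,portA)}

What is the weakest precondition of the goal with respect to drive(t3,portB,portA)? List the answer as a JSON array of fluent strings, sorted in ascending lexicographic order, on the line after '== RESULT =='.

Compute (G \ add) ∪ pre:
  G ∩ del = {}  (empty — regression defined)
  G \ add = {pkg_at(p3,portB), truck_at(t3,portA)} \ {truck_at(t3,portA)} = {pkg_at(p3,portB)}
  ∪ pre   = {pkg_at(p3,portB)} ∪ {truck_at(t3,portB)}
          = {pkg_at(p3,portB), truck_at(t3,portB)}

== RESULT ==
["pkg_at(p3,portB)", "truck_at(t3,portB)"]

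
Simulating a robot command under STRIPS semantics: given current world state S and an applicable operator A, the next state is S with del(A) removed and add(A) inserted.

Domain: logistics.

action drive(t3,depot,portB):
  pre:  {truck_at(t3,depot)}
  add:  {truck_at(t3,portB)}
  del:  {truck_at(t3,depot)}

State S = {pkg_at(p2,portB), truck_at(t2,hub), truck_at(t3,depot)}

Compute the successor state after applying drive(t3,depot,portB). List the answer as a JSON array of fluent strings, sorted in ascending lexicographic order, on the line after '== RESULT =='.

Compute (S \ del) ∪ add:
  pre ⊆ S: {truck_at(t3,depot)} ⊆ S  — applicable
  S \ del = {pkg_at(p2,portB), truck_at(t2,hub)}
  ∪ add   = {pkg_at(p2,portB), truck_at(t2,hub), truck_at(t3,portB)}

== RESULT ==
["pkg_at(p2,portB)", "truck_at(t2,hub)", "truck_at(t3,portB)"]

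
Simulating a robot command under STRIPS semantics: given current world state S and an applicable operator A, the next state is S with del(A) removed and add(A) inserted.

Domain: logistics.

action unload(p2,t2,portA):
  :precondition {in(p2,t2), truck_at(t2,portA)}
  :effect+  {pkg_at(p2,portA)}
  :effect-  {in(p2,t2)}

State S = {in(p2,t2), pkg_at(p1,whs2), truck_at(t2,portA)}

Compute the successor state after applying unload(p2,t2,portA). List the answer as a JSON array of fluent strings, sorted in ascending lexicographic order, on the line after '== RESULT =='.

Progress:
  pre ⊆ S: {in(p2,t2), truck_at(t2,portA)} ⊆ S  — applicable
  S \ del = {pkg_at(p1,whs2), truck_at(t2,portA)}
  ∪ add   = {pkg_at(p1,whs2), pkg_at(p2,portA), truck_at(t2,portA)}

== RESULT ==
["pkg_at(p1,whs2)", "pkg_at(p2,portA)", "truck_at(t2,portA)"]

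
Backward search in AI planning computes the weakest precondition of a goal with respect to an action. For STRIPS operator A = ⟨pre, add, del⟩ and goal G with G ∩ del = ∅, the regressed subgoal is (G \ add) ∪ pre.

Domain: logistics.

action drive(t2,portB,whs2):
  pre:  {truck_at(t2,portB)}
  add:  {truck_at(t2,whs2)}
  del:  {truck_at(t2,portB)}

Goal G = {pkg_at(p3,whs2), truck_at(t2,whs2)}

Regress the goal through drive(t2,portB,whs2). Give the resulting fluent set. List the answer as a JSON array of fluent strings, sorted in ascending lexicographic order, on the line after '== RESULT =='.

Regress:
  G ∩ del = {}  (empty — regression defined)
  G \ add = {pkg_at(p3,whs2), truck_at(t2,whs2)} \ {truck_at(t2,whs2)} = {pkg_at(p3,whs2)}
  ∪ pre   = {pkg_at(p3,whs2)} ∪ {truck_at(t2,portB)}
          = {pkg_at(p3,whs2), truck_at(t2,portB)}

== RESULT ==
["pkg_at(p3,whs2)", "truck_at(t2,portB)"]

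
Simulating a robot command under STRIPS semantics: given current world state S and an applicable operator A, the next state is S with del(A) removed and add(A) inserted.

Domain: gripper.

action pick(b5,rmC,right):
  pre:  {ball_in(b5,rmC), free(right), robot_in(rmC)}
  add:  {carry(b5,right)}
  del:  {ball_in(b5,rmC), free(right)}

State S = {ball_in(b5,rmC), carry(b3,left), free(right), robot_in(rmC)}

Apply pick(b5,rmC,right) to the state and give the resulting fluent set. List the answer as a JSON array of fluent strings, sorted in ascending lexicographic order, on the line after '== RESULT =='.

Compute (S \ del) ∪ add:
  pre ⊆ S: {ball_in(b5,rmC), free(right), robot_in(rmC)} ⊆ S  — applicable
  S \ del = {carry(b3,left), robot_in(rmC)}
  ∪ add   = {carry(b3,left), carry(b5,right), robot_in(rmC)}

== RESULT ==
["carry(b3,left)", "carry(b5,right)", "robot_in(rmC)"]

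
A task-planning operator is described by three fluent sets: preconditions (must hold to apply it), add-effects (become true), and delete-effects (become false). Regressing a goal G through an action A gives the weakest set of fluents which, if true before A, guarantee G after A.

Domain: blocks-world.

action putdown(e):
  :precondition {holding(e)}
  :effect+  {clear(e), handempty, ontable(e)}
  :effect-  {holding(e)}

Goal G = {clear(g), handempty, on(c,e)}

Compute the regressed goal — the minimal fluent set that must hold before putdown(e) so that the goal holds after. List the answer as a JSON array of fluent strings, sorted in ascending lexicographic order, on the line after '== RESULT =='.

Regress:
  G ∩ del = {}  (empty — regression defined)
  G \ add = {clear(g), handempty, on(c,e)} \ {clear(e), handempty, ontable(e)} = {clear(g), on(c,e)}
  ∪ pre   = {clear(g), on(c,e)} ∪ {holding(e)}
          = {clear(g), holding(e), on(c,e)}

== RESULT ==
["clear(g)", "holding(e)", "on(c,e)"]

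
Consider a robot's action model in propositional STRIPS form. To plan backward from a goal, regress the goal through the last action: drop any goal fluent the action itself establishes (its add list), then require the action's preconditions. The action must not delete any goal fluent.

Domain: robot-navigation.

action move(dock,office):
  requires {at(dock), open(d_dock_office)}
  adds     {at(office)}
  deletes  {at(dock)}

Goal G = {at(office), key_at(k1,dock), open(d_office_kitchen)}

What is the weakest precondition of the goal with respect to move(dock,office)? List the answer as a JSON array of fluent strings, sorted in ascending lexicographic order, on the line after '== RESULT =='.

Regress:
  G ∩ del = {}  (empty — regression defined)
  G \ add = {at(office), key_at(k1,dock), open(d_office_kitchen)} \ {at(office)} = {key_at(k1,dock), open(d_office_kitchen)}
  ∪ pre   = {key_at(k1,dock), open(d_office_kitchen)} ∪ {at(dock), open(d_dock_office)}
          = {at(dock), key_at(k1,dock), open(d_dock_office), open(d_office_kitchen)}

== RESULT ==
["at(dock)", "key_at(k1,dock)", "open(d_dock_office)", "open(d_office_kitchen)"]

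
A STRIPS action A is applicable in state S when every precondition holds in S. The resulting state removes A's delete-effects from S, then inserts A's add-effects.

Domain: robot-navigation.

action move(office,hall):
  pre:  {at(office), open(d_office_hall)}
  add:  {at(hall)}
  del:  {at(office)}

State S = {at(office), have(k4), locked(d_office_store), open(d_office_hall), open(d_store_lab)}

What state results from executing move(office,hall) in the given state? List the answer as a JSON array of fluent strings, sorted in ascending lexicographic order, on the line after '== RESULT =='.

Progress:
  pre ⊆ S: {at(office), open(d_office_hall)} ⊆ S  — applicable
  S \ del = {have(k4), locked(d_office_store), open(d_office_hall), open(d_store_lab)}
  ∪ add   = {at(hall), have(k4), locked(d_office_store), open(d_office_hall), open(d_store_lab)}

== RESULT ==
["at(hall)", "have(k4)", "locked(d_office_store)", "open(d_office_hall)", "open(d_store_lab)"]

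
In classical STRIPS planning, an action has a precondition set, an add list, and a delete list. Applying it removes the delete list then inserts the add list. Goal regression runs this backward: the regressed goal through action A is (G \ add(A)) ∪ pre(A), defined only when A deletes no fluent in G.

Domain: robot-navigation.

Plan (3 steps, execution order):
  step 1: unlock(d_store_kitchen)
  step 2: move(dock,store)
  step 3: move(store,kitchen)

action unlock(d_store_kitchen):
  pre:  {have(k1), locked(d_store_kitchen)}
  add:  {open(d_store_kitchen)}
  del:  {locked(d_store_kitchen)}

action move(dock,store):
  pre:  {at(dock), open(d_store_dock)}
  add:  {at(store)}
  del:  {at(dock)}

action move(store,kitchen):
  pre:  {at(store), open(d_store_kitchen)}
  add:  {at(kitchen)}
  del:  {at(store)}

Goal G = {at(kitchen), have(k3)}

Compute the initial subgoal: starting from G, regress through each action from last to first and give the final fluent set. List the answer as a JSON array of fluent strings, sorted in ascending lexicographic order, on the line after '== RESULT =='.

Regress step by step:
  through step 3 (move(store,kitchen)): drop {at(kitchen)}, keep {have(k3)}, require {at(store), open(d_store_kitchen)}
    → {at(store), have(k3), open(d_store_kitchen)}
  through step 2 (move(dock,store)): drop {at(store)}, keep {have(k3), open(d_store_kitchen)}, require {at(dock), open(d_store_dock)}
    → {at(dock), have(k3), open(d_store_dock), open(d_store_kitchen)}
  through step 1 (unlock(d_store_kitchen)): drop {open(d_store_kitchen)}, keep {at(dock), have(k3), open(d_store_dock)}, require {have(k1), locked(d_store_kitchen)}
    → {at(dock), have(k1), have(k3), locked(d_store_kitchen), open(d_store_dock)}

== RESULT ==
["at(dock)", "have(k1)", "have(k3)", "locked(d_store_kitchen)", "open(d_store_dock)"]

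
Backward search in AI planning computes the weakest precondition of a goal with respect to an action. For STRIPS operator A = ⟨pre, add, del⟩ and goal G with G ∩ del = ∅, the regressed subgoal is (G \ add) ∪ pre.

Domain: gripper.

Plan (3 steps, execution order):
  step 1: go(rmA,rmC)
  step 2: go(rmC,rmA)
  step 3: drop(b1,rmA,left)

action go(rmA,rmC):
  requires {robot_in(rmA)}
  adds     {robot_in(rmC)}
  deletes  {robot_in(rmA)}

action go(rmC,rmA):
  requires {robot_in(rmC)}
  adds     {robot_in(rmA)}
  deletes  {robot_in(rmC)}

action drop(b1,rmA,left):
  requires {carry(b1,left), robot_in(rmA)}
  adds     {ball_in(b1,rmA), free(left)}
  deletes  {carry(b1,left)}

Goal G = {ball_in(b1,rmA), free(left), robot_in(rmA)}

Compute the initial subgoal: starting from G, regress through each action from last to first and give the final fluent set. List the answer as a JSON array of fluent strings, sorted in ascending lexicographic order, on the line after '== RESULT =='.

Regress step by step:
  through step 3 (drop(b1,rmA,left)): drop {ball_in(b1,rmA), free(left)}, keep {robot_in(rmA)}, require {carry(b1,left), robot_in(rmA)}
    → {carry(b1,left), robot_in(rmA)}
  through step 2 (go(rmC,rmA)): drop {robot_in(rmA)}, keep {carry(b1,left)}, require {robot_in(rmC)}
    → {carry(b1,left), robot_in(rmC)}
  through step 1 (go(rmA,rmC)): drop {robot_in(rmC)}, keep {carry(b1,left)}, require {robot_in(rmA)}
    → {carry(b1,left), robot_in(rmA)}

== RESULT ==
["carry(b1,left)", "robot_in(rmA)"]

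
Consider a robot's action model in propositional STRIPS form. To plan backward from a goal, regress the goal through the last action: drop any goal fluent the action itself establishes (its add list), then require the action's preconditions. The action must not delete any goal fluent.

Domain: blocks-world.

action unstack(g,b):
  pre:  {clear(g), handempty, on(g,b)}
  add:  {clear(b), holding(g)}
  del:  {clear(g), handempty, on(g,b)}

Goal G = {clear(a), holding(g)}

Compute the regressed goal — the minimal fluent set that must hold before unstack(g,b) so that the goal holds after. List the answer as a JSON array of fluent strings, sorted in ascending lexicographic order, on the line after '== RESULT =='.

Regress:
  G ∩ del = {}  (empty — regression defined)
  G \ add = {clear(a), holding(g)} \ {clear(b), holding(g)} = {clear(a)}
  ∪ pre   = {clear(a)} ∪ {clear(g), handempty, on(g,b)}
          = {clear(a), clear(g), handempty, on(g,b)}

== RESULT ==
["clear(a)", "clear(g)", "handempty", "on(g,b)"]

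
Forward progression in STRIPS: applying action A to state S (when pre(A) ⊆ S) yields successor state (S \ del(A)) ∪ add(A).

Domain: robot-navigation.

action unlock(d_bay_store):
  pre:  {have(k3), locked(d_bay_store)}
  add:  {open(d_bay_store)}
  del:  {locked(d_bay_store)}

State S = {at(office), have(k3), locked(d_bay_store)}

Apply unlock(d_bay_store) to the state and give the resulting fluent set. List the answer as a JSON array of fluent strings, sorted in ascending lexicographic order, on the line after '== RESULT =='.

Progress:
  pre ⊆ S: {have(k3), locked(d_bay_store)} ⊆ S  — applicable
  S \ del = {at(office), have(k3)}
  ∪ add   = {at(office), have(k3), open(d_bay_store)}

== RESULT ==
["at(office)", "have(k3)", "open(d_bay_store)"]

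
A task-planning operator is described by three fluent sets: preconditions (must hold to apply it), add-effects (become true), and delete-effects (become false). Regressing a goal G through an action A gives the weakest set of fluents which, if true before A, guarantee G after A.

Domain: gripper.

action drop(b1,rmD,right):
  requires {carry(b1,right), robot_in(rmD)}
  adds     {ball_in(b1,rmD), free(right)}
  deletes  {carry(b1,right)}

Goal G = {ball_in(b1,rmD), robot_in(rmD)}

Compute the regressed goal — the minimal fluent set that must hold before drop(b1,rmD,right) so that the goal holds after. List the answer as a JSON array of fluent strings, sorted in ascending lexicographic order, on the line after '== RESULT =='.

Compute (G \ add) ∪ pre:
  G ∩ del = {}  (empty — regression defined)
  G \ add = {ball_in(b1,rmD), robot_in(rmD)} \ {ball_in(b1,rmD), free(right)} = {robot_in(rmD)}
  ∪ pre   = {robot_in(rmD)} ∪ {carry(b1,right), robot_in(rmD)}
          = {carry(b1,right), robot_in(rmD)}

== RESULT ==
["carry(b1,right)", "robot_in(rmD)"]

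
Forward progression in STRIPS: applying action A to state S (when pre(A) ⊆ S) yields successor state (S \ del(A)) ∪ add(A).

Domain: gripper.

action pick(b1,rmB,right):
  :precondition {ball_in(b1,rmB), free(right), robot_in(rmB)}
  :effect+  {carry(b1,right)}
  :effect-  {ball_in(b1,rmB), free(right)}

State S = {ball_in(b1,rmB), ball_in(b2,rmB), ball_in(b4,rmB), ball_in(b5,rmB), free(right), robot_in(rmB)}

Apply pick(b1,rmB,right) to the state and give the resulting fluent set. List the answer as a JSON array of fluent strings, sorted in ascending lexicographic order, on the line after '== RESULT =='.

Compute (S \ del) ∪ add:
  pre ⊆ S: {ball_in(b1,rmB), free(right), robot_in(rmB)} ⊆ S  — applicable
  S \ del = {ball_in(b2,rmB), ball_in(b4,rmB), ball_in(b5,rmB), robot_in(rmB)}
  ∪ add   = {ball_in(b2,rmB), ball_in(b4,rmB), ball_in(b5,rmB), carry(b1,right), robot_in(rmB)}

== RESULT ==
["ball_in(b2,rmB)", "ball_in(b4,rmB)", "ball_in(b5,rmB)", "carry(b1,right)", "robot_in(rmB)"]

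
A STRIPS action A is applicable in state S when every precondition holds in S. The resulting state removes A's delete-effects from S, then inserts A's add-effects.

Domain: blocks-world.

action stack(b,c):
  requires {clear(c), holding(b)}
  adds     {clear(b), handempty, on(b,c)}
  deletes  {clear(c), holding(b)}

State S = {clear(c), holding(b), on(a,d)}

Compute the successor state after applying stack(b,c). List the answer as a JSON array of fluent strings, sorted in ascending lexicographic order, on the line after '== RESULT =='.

Progress:
  pre ⊆ S: {clear(c), holding(b)} ⊆ S  — applicable
  S \ del = {on(a,d)}
  ∪ add   = {clear(b), handempty, on(a,d), on(b,c)}

== RESULT ==
["clear(b)", "handempty", "on(a,d)", "on(b,c)"]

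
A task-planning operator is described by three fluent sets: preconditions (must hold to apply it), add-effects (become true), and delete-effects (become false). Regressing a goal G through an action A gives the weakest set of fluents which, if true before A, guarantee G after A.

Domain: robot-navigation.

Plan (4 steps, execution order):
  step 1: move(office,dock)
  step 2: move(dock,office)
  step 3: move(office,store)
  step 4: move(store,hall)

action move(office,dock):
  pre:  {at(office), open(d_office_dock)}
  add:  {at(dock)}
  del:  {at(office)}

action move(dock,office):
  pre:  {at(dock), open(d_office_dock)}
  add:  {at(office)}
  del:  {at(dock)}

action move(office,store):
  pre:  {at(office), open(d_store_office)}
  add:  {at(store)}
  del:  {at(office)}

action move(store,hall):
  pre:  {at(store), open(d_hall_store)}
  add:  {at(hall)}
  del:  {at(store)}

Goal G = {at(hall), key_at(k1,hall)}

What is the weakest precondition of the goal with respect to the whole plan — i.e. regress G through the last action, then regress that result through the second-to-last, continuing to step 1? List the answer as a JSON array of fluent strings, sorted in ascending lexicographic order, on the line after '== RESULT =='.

Regress step by step:
  through step 4 (move(store,hall)): drop {at(hall)}, keep {key_at(k1,hall)}, require {at(store), open(d_hall_store)}
    → {at(store), key_at(k1,hall), open(d_hall_store)}
  through step 3 (move(office,store)): drop {at(store)}, keep {key_at(k1,hall), open(d_hall_store)}, require {at(office), open(d_store_office)}
    → {at(office), key_at(k1,hall), open(d_hall_store), open(d_store_office)}
  through step 2 (move(dock,office)): drop {at(office)}, keep {key_at(k1,hall), open(d_hall_store), open(d_store_office)}, require {at(dock), open(d_office_dock)}
    → {at(dock), key_at(k1,hall), open(d_hall_store), open(d_office_dock), open(d_store_office)}
  through step 1 (move(office,dock)): drop {at(dock)}, keep {key_at(k1,hall), open(d_hall_store), open(d_office_dock), open(d_store_office)}, require {at(office), open(d_office_dock)}
    → {at(office), key_at(k1,hall), open(d_hall_store), open(d_office_dock), open(d_store_office)}

== RESULT ==
["at(office)", "key_at(k1,hall)", "open(d_hall_store)", "open(d_office_dock)", "open(d_store_office)"]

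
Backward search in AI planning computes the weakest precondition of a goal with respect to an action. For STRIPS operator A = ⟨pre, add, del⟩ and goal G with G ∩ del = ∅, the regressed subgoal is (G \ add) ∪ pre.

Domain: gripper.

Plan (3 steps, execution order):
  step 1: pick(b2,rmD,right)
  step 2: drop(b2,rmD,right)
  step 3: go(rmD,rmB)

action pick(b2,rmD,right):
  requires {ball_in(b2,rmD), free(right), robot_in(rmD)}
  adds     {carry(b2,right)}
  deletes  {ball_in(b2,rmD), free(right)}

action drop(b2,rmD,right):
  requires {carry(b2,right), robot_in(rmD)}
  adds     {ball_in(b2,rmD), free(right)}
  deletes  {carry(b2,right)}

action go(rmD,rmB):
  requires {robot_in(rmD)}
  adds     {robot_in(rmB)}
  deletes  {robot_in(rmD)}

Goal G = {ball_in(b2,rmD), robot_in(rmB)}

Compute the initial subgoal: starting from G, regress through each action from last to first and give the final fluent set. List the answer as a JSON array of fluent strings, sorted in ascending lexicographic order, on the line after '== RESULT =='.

Regress step by step:
  through step 3 (go(rmD,rmB)): drop {robot_in(rmB)}, keep {ball_in(b2,rmD)}, require {robot_in(rmD)}
    → {ball_in(b2,rmD), robot_in(rmD)}
  through step 2 (drop(b2,rmD,right)): drop {ball_in(b2,rmD)}, keep {robot_in(rmD)}, require {carry(b2,right), robot_in(rmD)}
    → {carry(b2,right), robot_in(rmD)}
  through step 1 (pick(b2,rmD,right)): drop {carry(b2,right)}, keep {robot_in(rmD)}, require {ball_in(b2,rmD), free(right), robot_in(rmD)}
    → {ball_in(b2,rmD), free(right), robot_in(rmD)}

== RESULT ==
["ball_in(b2,rmD)", "free(right)", "robot_in(rmD)"]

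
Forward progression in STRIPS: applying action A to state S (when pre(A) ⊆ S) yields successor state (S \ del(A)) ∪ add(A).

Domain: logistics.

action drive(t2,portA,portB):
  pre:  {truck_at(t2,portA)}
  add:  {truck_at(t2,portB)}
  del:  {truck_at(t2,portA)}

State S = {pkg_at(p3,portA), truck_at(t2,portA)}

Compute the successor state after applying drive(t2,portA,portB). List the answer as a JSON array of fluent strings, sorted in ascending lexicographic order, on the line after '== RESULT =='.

Progress:
  pre ⊆ S: {truck_at(t2,portA)} ⊆ S  — applicable
  S \ del = {pkg_at(p3,portA)}
  ∪ add   = {pkg_at(p3,portA), truck_at(t2,portB)}

== RESULT ==
["pkg_at(p3,portA)", "truck_at(t2,portB)"]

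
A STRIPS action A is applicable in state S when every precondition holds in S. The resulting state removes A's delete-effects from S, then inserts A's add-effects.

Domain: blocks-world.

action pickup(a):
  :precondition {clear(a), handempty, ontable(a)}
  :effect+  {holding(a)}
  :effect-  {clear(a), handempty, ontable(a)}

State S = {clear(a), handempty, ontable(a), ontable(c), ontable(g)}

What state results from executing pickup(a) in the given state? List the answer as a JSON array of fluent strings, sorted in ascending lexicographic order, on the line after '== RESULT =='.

Compute (S \ del) ∪ add:
  pre ⊆ S: {clear(a), handempty, ontable(a)} ⊆ S  — applicable
  S \ del = {ontable(c), ontable(g)}
  ∪ add   = {holding(a), ontable(c), ontable(g)}

== RESULT ==
["holding(a)", "ontable(c)", "ontable(g)"]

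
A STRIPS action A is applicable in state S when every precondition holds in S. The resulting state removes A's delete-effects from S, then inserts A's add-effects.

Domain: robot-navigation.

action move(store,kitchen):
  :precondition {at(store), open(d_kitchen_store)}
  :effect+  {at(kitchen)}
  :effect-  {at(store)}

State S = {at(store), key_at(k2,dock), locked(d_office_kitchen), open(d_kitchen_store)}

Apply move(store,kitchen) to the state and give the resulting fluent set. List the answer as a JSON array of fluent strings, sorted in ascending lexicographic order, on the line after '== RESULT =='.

Progress:
  pre ⊆ S: {at(store), open(d_kitchen_store)} ⊆ S  — applicable
  S \ del = {key_at(k2,dock), locked(d_office_kitchen), open(d_kitchen_store)}
  ∪ add   = {at(kitchen), key_at(k2,dock), locked(d_office_kitchen), open(d_kitchen_store)}

== RESULT ==
["at(kitchen)", "key_at(k2,dock)", "locked(d_office_kitchen)", "open(d_kitchen_store)"]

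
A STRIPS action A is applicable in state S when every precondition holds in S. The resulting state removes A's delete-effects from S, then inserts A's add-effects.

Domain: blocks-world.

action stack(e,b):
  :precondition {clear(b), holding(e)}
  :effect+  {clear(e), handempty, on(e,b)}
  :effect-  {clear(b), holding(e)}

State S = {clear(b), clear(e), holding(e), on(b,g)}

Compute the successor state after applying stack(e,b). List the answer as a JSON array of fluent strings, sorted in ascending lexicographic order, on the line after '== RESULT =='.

Compute (S \ del) ∪ add:
  pre ⊆ S: {clear(b), holding(e)} ⊆ S  — applicable
  S \ del = {clear(e), on(b,g)}
  ∪ add   = {clear(e), handempty, on(b,g), on(e,b)}

== RESULT ==
["clear(e)", "handempty", "on(b,g)", "on(e,b)"]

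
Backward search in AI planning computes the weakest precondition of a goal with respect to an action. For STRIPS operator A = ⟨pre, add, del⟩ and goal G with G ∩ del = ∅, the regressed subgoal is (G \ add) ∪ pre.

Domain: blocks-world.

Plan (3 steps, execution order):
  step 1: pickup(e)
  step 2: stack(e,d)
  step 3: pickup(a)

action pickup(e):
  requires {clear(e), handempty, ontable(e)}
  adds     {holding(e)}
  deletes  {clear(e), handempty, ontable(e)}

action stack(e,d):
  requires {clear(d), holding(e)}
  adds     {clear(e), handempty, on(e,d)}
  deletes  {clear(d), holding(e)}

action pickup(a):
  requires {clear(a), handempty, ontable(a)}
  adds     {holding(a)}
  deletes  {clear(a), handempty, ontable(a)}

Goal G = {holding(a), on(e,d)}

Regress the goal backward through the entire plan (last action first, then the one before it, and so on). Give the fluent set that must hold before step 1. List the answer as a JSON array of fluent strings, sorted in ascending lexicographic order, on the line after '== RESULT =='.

Work backward from the goal:
  through step 3 (pickup(a)): drop {holding(a)}, keep {on(e,d)}, require {clear(a), handempty, ontable(a)}
    → {clear(a), handempty, on(e,d), ontable(a)}
  through step 2 (stack(e,d)): drop {handempty, on(e,d)}, keep {clear(a), ontable(a)}, require {clear(d), holding(e)}
    → {clear(a), clear(d), holding(e), ontable(a)}
  through step 1 (pickup(e)): drop {holding(e)}, keep {clear(a), clear(d), ontable(a)}, require {clear(e), handempty, ontable(e)}
    → {clear(a), clear(d), clear(e), handempty, ontable(a), ontable(e)}

== RESULT ==
["clear(a)", "clear(d)", "clear(e)", "handempty", "ontable(a)", "ontable(e)"]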